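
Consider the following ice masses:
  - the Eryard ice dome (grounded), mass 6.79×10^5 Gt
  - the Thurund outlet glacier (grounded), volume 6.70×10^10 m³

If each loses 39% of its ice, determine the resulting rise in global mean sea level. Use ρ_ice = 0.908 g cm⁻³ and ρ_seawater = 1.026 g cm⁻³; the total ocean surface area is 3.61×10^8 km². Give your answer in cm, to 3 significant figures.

≈ 71.5 cm

Eryard: 0.39 × 6.79×10^5 Gt = 2.648×10^17 kg; dividing by ρ_w = 1.026 g cm⁻³ = 1026 kg m⁻³ gives 2.581×10^14 m³ of water.
Thurund: 0.39 × 6.70×10^10 m³ × (908/1026) = 2.312×10^10 m³ of water.
Total added water ≈ 2.581×10^14 m³ over 3.61×10^14 m² → Δh = 0.715 m = 71.5 cm.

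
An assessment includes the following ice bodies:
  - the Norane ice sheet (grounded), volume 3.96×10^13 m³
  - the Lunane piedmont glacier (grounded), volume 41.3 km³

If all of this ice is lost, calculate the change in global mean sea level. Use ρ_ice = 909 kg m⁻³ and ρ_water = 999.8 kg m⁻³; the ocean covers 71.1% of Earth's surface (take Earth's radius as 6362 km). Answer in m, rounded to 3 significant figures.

Norane: 3.96×10^13 m³ × (909/999.8) = 3.600×10^13 m³ of water.
Lunane: 41.3 km³ × (909/999.8) = 37.55 km³ of water.
Total added water ≈ 3.604×10^13 m³ over 3.62×10^14 m² → Δh = 0.0997 m.

≈ 0.0997 m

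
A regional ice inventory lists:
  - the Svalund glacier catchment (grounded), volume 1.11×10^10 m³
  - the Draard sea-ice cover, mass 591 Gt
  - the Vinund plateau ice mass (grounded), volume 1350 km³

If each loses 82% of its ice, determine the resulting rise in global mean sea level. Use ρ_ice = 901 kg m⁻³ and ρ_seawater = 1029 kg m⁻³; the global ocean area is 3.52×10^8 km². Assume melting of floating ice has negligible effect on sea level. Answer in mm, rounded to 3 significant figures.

≈ 2.78 mm

Svalund: 0.82 × 1.11×10^10 m³ × (901/1029) = 7.970×10^9 m³ of water.
The Draard sea-ice cover is floating and already displaces its own weight of water, so its melt adds essentially nothing to sea level.
Vinund: 0.82 × 1350 km³ × (901/1029) = 969.3 km³ of water.
Total added water ≈ 9.773×10^11 m³ over 3.52×10^14 m² → Δh = 2.78×10^-3 m = 2.78 mm.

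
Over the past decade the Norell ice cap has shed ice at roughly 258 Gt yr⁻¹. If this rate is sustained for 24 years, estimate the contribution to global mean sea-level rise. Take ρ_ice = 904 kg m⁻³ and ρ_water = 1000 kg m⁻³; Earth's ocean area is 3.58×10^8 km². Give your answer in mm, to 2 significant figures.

≈ 17 mm

Total mass lost = 258 Gt/yr × 24 yr = 6192 Gt = 6.192×10^15 kg.
ρ_w = 1000 kg m⁻³, so water volume = 6.192×10^15 / 1000 = 6.192×10^12 m³.
Δh = 6.192×10^12 / 3.58×10^14 = 0.0173 m = 17 mm.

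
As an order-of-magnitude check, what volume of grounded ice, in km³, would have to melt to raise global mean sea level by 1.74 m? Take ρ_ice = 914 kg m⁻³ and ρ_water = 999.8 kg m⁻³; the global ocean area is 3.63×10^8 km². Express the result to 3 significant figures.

Required water volume = Δh × A = 1.74 m × 3.63×10^14 m² = 6.316×10^14 m³ = 6.316×10^5 km³.
Ice volume = water volume × ρ_w/ρ_ice = 6.316×10^5 × 999.8/914 = 6.91×10^5 km³.

≈ 6.91×10^5 km³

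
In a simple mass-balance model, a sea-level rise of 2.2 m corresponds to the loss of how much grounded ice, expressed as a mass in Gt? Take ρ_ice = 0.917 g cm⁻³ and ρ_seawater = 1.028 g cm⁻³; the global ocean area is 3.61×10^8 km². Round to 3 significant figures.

≈ 8.16×10^5 Gt

Required water volume = Δh × A = 2.2 m × 3.61×10^14 m² = 7.942×10^14 m³.
ρ_w = 1.028 g cm⁻³ = 1028 kg m⁻³, so the mass of water = 7.942×10^14 m³ × 1028 kg m⁻³ = 8.164×10^17 kg = 8.16×10^5 Gt (and the same mass of ice, by conservation).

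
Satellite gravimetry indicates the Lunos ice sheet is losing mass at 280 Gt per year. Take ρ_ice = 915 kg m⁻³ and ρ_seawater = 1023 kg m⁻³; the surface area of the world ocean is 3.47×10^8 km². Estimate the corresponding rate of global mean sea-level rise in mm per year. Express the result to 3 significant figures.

ρ_w = 1023 kg m⁻³. Annual water volume added = 280 Gt / ρ_w = 2.800×10^14 kg / 1023 kg m⁻³ = 2.737×10^11 m³.
Δh per year = 2.737×10^11 / 3.47×10^14 = 7.89×10^-4 m = 0.789 mm.

≈ 0.789 mm/yr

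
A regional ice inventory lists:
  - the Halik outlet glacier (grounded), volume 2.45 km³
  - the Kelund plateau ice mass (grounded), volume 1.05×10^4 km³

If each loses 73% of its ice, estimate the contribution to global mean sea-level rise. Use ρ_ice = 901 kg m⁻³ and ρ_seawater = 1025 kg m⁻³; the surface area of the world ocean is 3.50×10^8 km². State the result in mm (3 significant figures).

Halik: 0.73 × 2.45 km³ × (901/1025) = 1.572 km³ of water.
Kelund: 0.73 × 1.05×10^4 km³ × (901/1025) = 6738 km³ of water.
Total added water ≈ 6.739×10^12 m³ over 3.50×10^14 m² → Δh = 0.0193 m = 19.3 mm.

≈ 19.3 mm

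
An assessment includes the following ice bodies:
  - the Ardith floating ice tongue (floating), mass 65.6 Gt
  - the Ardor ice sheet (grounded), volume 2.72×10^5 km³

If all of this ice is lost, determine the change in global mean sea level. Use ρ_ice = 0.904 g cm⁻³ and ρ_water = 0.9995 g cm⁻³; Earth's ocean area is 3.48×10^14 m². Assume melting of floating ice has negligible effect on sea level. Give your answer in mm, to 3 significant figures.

The Ardith floating ice tongue is floating and already displaces its own weight of water, so its melt adds essentially nothing to sea level.
Ardor: 2.72×10^5 km³ × (904/999.5) = 2.460×10^5 km³ of water.
Total added water ≈ 2.460×10^14 m³ over 3.48×10^14 m² → Δh = 0.707 m = 707 mm.

≈ 707 mm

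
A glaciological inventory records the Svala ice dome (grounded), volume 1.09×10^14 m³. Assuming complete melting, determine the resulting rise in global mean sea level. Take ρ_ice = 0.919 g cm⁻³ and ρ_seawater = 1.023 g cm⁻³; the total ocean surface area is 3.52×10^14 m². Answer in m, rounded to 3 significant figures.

Svala: 1.09×10^14 m³ × (919/1023) = 9.792×10^13 m³ of water.
Spread over 3.52×10^14 m² of ocean, Δh = 9.792×10^13 / 3.52×10^14 = 0.278 m.

≈ 0.278 m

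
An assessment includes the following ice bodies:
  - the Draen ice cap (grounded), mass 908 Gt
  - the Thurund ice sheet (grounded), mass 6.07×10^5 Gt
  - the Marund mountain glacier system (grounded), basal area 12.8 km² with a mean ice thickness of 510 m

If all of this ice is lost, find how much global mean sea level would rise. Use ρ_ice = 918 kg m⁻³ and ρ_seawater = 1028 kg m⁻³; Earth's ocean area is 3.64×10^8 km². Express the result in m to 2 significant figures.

Draen: 908 Gt = 9.080×10^14 kg; dividing by ρ_w = 1028 kg m⁻³ gives 8.833×10^11 m³ of water.
Thurund: 6.07×10^5 Gt = 6.070×10^17 kg; dividing by ρ_w = 1028 kg m⁻³ gives 5.905×10^14 m³ of water.
Marund: ice volume = 12.8 km² × 510 m = 6.528 km³; 6.528 × (918/1028) = 5.829 km³ of water.
Total added water ≈ 5.914×10^14 m³ over 3.64×10^14 m² → Δh = 1.62 m.

≈ 1.6 m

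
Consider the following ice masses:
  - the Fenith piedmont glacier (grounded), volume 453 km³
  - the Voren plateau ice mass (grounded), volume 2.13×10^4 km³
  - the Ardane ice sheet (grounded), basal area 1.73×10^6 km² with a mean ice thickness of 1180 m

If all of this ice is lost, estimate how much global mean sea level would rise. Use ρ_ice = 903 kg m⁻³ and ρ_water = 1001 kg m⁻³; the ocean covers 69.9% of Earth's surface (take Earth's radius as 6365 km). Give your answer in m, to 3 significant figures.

Fenith: 453 km³ × (903/1001) = 408.7 km³ of water.
Voren: 2.13×10^4 km³ × (903/1001) = 1.921×10^4 km³ of water.
Ardane: ice volume = 1.73×10^6 km² × 1180 m = 2.041×10^6 km³; 2.041×10^6 × (903/1001) = 1.842×10^6 km³ of water.
Total added water ≈ 1.861×10^15 m³ over 3.56×10^14 m² → Δh = 5.23 m.

≈ 5.23 m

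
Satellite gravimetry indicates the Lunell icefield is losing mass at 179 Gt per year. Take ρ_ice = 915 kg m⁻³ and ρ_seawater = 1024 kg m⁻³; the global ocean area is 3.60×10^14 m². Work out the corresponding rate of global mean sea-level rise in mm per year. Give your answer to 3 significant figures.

ρ_w = 1024 kg m⁻³. Annual water volume added = 179 Gt / ρ_w = 1.790×10^14 kg / 1024 kg m⁻³ = 1.748×10^11 m³.
Δh per year = 1.748×10^11 / 3.60×10^14 = 4.86×10^-4 m = 0.486 mm.

≈ 0.486 mm/yr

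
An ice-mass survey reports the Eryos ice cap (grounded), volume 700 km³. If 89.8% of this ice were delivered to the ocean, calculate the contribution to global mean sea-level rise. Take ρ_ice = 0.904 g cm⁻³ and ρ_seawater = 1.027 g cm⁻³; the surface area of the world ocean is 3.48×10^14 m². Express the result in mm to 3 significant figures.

Eryos: 0.898 × 700 km³ × (904/1027) = 553.3 km³ of water.
Spread over 3.48×10^14 m² of ocean, Δh = 5.533×10^11 / 3.48×10^14 = 1.59×10^-3 m = 1.59 mm.

≈ 1.59 mm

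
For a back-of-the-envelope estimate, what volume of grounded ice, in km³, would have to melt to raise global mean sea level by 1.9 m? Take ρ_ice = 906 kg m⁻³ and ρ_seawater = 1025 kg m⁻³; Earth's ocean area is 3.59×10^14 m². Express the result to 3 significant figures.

≈ 7.72×10^5 km³

Required water volume = Δh × A = 1.9 m × 3.59×10^14 m² = 6.821×10^14 m³ = 6.821×10^5 km³.
Ice volume = water volume × ρ_w/ρ_ice = 6.821×10^5 × 1025/906 = 7.72×10^5 km³.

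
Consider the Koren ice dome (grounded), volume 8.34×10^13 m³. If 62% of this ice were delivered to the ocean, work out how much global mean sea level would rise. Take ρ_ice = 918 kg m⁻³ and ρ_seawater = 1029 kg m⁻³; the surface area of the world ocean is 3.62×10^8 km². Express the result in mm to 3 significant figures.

Koren: 0.62 × 8.34×10^13 m³ × (918/1029) = 4.613×10^13 m³ of water.
Spread over 3.62×10^14 m² of ocean, Δh = 4.613×10^13 / 3.62×10^14 = 0.127 m = 127 mm.

≈ 127 mm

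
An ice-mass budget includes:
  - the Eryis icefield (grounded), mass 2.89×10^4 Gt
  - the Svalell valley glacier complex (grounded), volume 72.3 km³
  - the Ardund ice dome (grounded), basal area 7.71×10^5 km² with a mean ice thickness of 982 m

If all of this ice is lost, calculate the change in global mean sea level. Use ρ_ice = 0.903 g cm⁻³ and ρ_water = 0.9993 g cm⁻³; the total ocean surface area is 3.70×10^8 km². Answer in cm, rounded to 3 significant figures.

≈ 193 cm

Eryis: 2.89×10^4 Gt = 2.890×10^16 kg; dividing by ρ_w = 0.9993 g cm⁻³ = 999.3 kg m⁻³ gives 2.892×10^13 m³ of water.
Svalell: 72.3 km³ × (903/999.3) = 65.33 km³ of water.
Ardund: ice volume = 7.71×10^5 km² × 982 m = 7.571×10^5 km³; 7.571×10^5 × (903/999.3) = 6.842×10^5 km³ of water.
Total added water ≈ 7.131×10^14 m³ over 3.70×10^14 m² → Δh = 1.93 m = 193 cm.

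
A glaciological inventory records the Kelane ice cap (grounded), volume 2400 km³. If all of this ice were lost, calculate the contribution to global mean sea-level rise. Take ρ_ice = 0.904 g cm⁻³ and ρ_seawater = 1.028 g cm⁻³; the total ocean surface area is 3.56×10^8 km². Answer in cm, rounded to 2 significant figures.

≈ 0.59 cm

Kelane: 2400 km³ × (904/1028) = 2111 km³ of water.
Spread over 3.56×10^14 m² of ocean, Δh = 2.111×10^12 / 3.56×10^14 = 5.93×10^-3 m = 0.59 cm.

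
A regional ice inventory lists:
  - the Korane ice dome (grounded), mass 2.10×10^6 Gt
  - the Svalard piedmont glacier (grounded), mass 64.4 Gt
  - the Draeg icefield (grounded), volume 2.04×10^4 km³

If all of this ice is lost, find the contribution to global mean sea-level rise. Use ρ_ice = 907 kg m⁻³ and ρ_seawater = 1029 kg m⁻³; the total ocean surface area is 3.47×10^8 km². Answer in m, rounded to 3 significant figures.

Korane: 2.10×10^6 Gt = 2.100×10^18 kg; dividing by ρ_w = 1029 kg m⁻³ gives 2.041×10^15 m³ of water.
Svalard: 64.4 Gt = 6.440×10^13 kg; dividing by ρ_w = 1029 kg m⁻³ gives 6.259×10^10 m³ of water.
Draeg: 2.04×10^4 km³ × (907/1029) = 1.798×10^4 km³ of water.
Total added water ≈ 2.059×10^15 m³ over 3.47×10^14 m² → Δh = 5.93 m.

≈ 5.93 m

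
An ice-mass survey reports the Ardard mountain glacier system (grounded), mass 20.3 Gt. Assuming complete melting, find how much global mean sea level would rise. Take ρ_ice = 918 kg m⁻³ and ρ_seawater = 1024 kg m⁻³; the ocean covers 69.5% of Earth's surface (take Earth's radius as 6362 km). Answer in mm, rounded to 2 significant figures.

Ardard: 20.3 Gt = 2.030×10^13 kg; dividing by ρ_w = 1024 kg m⁻³ gives 1.982×10^10 m³ of water.
Spread over 3.53×10^14 m² of ocean, Δh = 1.982×10^10 / 3.53×10^14 = 5.61×10^-5 m = 0.056 mm.

≈ 0.056 mm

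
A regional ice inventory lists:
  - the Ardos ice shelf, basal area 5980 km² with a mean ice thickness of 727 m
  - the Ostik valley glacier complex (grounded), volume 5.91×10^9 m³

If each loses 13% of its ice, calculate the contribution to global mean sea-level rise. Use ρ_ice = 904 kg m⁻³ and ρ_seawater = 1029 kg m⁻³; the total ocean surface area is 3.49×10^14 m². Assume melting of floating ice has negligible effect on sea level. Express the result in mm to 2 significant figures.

The Ardos ice shelf is floating and already displaces its own weight of water, so its melt adds essentially nothing to sea level.
Ostik: 0.13 × 5.91×10^9 m³ × (904/1029) = 6.750×10^8 m³ of water.
Total added water ≈ 6.750×10^8 m³ over 3.49×10^14 m² → Δh = 1.93×10^-6 m = 1.9×10^-3 mm.

≈ 1.9×10^-3 mm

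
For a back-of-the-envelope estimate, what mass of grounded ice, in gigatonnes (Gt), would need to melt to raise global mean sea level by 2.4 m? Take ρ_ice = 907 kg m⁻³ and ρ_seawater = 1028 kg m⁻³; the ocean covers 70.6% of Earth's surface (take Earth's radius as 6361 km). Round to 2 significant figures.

≈ 8.9×10^5 Gt

Required water volume = Δh × A = 2.4 m × 3.59×10^14 m² = 8.615×10^14 m³.
ρ_w = 1028 kg m⁻³, so the mass of water = 8.615×10^14 m³ × 1028 kg m⁻³ = 8.857×10^17 kg = 8.9×10^5 Gt (and the same mass of ice, by conservation).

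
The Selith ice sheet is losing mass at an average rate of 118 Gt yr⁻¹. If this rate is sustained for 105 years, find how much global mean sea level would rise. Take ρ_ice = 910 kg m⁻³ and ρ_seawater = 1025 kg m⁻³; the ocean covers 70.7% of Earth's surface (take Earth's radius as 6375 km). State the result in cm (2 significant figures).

≈ 3.3 cm

Total mass lost = 118 Gt/yr × 105 yr = 1.239×10^4 Gt = 1.239×10^16 kg.
ρ_w = 1025 kg m⁻³, so water volume = 1.239×10^16 / 1025 = 1.209×10^13 m³.
Δh = 1.209×10^13 / 3.61×10^14 = 0.0335 m = 3.3 cm.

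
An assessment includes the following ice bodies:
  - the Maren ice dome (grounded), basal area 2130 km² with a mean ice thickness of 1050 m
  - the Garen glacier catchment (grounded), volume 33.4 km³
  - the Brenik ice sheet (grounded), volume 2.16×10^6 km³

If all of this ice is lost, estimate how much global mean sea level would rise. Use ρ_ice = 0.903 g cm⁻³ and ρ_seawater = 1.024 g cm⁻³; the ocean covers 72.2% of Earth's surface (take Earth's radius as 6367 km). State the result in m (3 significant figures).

≈ 5.18 m

Maren: ice volume = 2130 km² × 1050 m = 2236 km³; 2236 × (903/1024) = 1972 km³ of water.
Garen: 33.4 km³ × (903/1024) = 29.45 km³ of water.
Brenik: 2.16×10^6 km³ × (903/1024) = 1.905×10^6 km³ of water.
Total added water ≈ 1.907×10^15 m³ over 3.68×10^14 m² → Δh = 5.18 m.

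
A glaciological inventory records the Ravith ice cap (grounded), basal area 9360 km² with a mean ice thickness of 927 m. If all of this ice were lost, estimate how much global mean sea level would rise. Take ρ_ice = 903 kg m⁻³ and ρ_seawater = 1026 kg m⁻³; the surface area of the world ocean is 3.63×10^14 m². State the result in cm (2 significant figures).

Ravith: ice volume = 9360 km² × 927 m = 8677 km³; 8677 × (903/1026) = 7637 km³ of water.
Spread over 3.63×10^14 m² of ocean, Δh = 7.637×10^12 / 3.63×10^14 = 0.0210 m = 2.1 cm.

≈ 2.1 cm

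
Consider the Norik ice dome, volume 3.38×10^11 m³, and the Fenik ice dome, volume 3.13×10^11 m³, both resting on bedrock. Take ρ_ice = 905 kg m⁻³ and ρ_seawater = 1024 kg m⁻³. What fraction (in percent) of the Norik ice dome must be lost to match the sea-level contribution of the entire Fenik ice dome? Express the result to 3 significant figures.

≈ 92.6 %

Equal sea-level rise means equal mass of meltwater, i.e. equal mass of ice lost.
Ice mass of Fenik: 2.833×10^14 kg; ice mass of Norik: 3.059×10^14 kg.
Fraction required = 2.833×10^14 / 3.059×10^14 = 0.926 → 92.6 %.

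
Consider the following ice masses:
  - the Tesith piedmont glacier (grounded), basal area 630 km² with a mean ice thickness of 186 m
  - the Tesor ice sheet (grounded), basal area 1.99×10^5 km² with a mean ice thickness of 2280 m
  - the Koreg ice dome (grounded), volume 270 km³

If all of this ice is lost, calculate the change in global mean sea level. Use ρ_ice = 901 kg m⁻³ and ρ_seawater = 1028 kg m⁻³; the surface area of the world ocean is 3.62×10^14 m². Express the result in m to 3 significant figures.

≈ 1.10 m

Tesith: ice volume = 630 km² × 186 m = 117.2 km³; 117.2 × (901/1028) = 102.7 km³ of water.
Tesor: ice volume = 1.99×10^5 km² × 2280 m = 4.537×10^5 km³; 4.537×10^5 × (901/1028) = 3.977×10^5 km³ of water.
Koreg: 270 km³ × (901/1028) = 236.6 km³ of water.
Total added water ≈ 3.980×10^14 m³ over 3.62×10^14 m² → Δh = 1.10 m.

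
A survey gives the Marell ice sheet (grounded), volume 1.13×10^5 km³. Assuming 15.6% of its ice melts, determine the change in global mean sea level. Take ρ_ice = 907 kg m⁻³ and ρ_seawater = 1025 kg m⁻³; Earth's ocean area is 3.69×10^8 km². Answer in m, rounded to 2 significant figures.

≈ 0.042 m

Marell: 0.156 × 1.13×10^5 km³ × (907/1025) = 1.560×10^4 km³ of water.
Spread over 3.69×10^14 m² of ocean, Δh = 1.560×10^13 / 3.69×10^14 = 0.0423 m.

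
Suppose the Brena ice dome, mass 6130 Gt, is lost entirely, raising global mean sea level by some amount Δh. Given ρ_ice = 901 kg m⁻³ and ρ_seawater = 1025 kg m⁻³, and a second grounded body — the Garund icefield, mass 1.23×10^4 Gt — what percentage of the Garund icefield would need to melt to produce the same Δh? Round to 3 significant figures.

Equal sea-level rise means equal mass of meltwater, i.e. equal mass of ice lost.
Ice mass of Brena: 6.130×10^15 kg; ice mass of Garund: 1.230×10^16 kg.
Fraction required = 6.130×10^15 / 1.230×10^16 = 0.498 → 49.8 %.

≈ 49.8 %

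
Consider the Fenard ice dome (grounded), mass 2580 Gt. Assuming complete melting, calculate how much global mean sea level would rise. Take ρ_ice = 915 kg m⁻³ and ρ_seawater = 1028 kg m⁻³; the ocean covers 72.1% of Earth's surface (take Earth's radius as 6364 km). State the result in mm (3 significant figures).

Fenard: 2580 Gt = 2.580×10^15 kg; dividing by ρ_w = 1028 kg m⁻³ gives 2.510×10^12 m³ of water.
Spread over 3.67×10^14 m² of ocean, Δh = 2.510×10^12 / 3.67×10^14 = 6.84×10^-3 m = 6.84 mm.

≈ 6.84 mm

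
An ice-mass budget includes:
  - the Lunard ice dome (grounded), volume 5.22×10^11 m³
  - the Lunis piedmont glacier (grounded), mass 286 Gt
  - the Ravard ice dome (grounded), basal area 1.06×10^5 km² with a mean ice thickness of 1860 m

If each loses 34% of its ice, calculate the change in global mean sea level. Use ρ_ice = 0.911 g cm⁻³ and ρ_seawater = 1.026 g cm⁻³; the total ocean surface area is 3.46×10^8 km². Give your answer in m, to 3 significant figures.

≈ 0.173 m

Lunard: 0.34 × 5.22×10^11 m³ × (911/1026) = 1.576×10^11 m³ of water.
Lunis: 0.34 × 286 Gt = 9.724×10^13 kg; dividing by ρ_w = 1.026 g cm⁻³ = 1026 kg m⁻³ gives 9.478×10^10 m³ of water.
Ravard: ice volume = 1.06×10^5 km² × 1860 m = 1.972×10^5 km³; 0.34 × 1.972×10^5 × (911/1026) = 5.952×10^4 km³ of water.
Total added water ≈ 5.977×10^13 m³ over 3.46×10^14 m² → Δh = 0.173 m.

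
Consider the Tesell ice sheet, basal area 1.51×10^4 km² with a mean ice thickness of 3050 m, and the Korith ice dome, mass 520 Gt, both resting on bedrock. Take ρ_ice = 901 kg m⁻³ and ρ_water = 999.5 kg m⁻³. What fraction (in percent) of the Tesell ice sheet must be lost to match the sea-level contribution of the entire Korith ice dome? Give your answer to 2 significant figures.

≈ 1.3 %

Equal sea-level rise means equal mass of meltwater, i.e. equal mass of ice lost.
Ice mass of Korith: 5.200×10^14 kg; ice mass of Tesell: 4.150×10^16 kg.
Fraction required = 5.200×10^14 / 4.150×10^16 = 0.0125 → 1.3 %.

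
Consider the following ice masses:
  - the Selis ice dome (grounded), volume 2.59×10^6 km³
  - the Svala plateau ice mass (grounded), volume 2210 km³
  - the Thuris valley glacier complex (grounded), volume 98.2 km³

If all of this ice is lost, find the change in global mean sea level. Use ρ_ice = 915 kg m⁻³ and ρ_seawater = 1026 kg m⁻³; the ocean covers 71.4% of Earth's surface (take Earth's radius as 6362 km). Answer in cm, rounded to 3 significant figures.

Selis: 2.59×10^6 km³ × (915/1026) = 2.310×10^6 km³ of water.
Svala: 2210 km³ × (915/1026) = 1971 km³ of water.
Thuris: 98.2 km³ × (915/1026) = 87.58 km³ of water.
Total added water ≈ 2.312×10^15 m³ over 3.63×10^14 m² → Δh = 6.37 m = 637 cm.

≈ 637 cm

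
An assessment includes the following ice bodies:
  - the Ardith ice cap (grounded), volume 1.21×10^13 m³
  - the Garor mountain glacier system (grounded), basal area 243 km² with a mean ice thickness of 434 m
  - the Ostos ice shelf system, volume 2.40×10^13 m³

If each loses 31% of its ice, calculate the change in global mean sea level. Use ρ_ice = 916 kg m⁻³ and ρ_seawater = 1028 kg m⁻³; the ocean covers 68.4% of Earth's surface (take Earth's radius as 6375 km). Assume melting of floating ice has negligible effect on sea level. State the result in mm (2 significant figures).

≈ 9.7 mm

Ardith: 0.31 × 1.21×10^13 m³ × (916/1028) = 3.342×10^12 m³ of water.
Garor: ice volume = 243 km² × 434 m = 105.5 km³; 0.31 × 105.5 × (916/1028) = 29.13 km³ of water.
The Ostos ice shelf system is floating and already displaces its own weight of water, so its melt adds essentially nothing to sea level.
Total added water ≈ 3.371×10^12 m³ over 3.49×10^14 m² → Δh = 9.65×10^-3 m = 9.7 mm.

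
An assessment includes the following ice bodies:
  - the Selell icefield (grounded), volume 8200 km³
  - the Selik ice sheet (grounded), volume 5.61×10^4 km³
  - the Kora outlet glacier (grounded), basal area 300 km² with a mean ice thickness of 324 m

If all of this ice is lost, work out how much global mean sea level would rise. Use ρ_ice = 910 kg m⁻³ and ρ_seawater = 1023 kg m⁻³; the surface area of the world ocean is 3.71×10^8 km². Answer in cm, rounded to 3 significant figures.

Selell: 8200 km³ × (910/1023) = 7294 km³ of water.
Selik: 5.61×10^4 km³ × (910/1023) = 4.990×10^4 km³ of water.
Kora: ice volume = 300 km² × 324 m = 97.20 km³; 97.20 × (910/1023) = 86.46 km³ of water.
Total added water ≈ 5.728×10^13 m³ over 3.71×10^14 m² → Δh = 0.154 m = 15.4 cm.

≈ 15.4 cm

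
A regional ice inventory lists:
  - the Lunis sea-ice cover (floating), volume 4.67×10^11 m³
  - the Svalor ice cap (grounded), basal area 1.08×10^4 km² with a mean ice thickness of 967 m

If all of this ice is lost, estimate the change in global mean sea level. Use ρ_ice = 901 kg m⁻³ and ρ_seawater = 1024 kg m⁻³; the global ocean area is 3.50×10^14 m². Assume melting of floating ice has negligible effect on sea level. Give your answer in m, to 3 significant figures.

≈ 0.0263 m

The Lunis sea-ice cover is floating and already displaces its own weight of water, so its melt adds essentially nothing to sea level.
Svalor: ice volume = 1.08×10^4 km² × 967 m = 1.044×10^4 km³; 1.044×10^4 × (901/1024) = 9189 km³ of water.
Total added water ≈ 9.189×10^12 m³ over 3.50×10^14 m² → Δh = 0.0263 m.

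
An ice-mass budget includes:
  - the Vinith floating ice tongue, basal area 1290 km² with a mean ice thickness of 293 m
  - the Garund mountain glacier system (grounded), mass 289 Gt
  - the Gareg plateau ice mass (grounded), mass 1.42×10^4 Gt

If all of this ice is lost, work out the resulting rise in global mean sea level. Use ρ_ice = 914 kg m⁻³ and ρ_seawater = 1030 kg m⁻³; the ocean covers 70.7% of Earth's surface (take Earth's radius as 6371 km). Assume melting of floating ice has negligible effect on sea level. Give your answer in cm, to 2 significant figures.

The Vinith floating ice tongue is floating and already displaces its own weight of water, so its melt adds essentially nothing to sea level.
Garund: 289 Gt = 2.890×10^14 kg; dividing by ρ_w = 1030 kg m⁻³ gives 2.806×10^11 m³ of water.
Gareg: 1.42×10^4 Gt = 1.420×10^16 kg; dividing by ρ_w = 1030 kg m⁻³ gives 1.379×10^13 m³ of water.
Total added water ≈ 1.407×10^13 m³ over 3.61×10^14 m² → Δh = 0.0390 m = 3.9 cm.

≈ 3.9 cm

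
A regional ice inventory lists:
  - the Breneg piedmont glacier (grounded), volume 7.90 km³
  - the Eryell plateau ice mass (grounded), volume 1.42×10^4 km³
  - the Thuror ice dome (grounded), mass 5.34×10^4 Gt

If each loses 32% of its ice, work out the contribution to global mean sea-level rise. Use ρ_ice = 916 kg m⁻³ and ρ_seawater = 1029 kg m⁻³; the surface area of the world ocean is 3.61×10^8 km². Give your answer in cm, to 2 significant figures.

≈ 5.7 cm

Breneg: 0.32 × 7.90 km³ × (916/1029) = 2.250 km³ of water.
Eryell: 0.32 × 1.42×10^4 km³ × (916/1029) = 4045 km³ of water.
Thuror: 0.32 × 5.34×10^4 Gt = 1.709×10^16 kg; dividing by ρ_w = 1029 kg m⁻³ gives 1.661×10^13 m³ of water.
Total added water ≈ 2.065×10^13 m³ over 3.61×10^14 m² → Δh = 0.0572 m = 5.7 cm.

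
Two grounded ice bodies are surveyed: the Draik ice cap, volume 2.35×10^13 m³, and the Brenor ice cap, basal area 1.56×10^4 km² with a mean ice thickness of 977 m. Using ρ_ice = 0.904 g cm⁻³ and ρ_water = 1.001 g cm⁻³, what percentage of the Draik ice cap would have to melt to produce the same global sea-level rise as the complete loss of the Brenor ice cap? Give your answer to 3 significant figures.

Equal sea-level rise means equal mass of meltwater, i.e. equal mass of ice lost.
Ice mass of Brenor: 1.378×10^16 kg; ice mass of Draik: 2.124×10^16 kg.
Fraction required = 1.378×10^16 / 2.124×10^16 = 0.649 → 64.9 %.

≈ 64.9 %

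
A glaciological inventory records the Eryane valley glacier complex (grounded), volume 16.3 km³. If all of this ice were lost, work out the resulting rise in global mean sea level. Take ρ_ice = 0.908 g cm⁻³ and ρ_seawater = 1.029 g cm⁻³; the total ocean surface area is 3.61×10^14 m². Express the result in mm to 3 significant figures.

≈ 0.0398 mm

Eryane: 16.3 km³ × (908/1029) = 14.38 km³ of water.
Spread over 3.61×10^14 m² of ocean, Δh = 1.438×10^10 / 3.61×10^14 = 3.98×10^-5 m = 0.0398 mm.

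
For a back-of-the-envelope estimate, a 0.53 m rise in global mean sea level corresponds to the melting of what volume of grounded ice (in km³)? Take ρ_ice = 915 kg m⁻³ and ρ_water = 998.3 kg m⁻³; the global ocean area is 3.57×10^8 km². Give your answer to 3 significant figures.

≈ 2.06×10^5 km³

Required water volume = Δh × A = 0.53 m × 3.57×10^14 m² = 1.892×10^14 m³ = 1.892×10^5 km³.
Ice volume = water volume × ρ_w/ρ_ice = 1.892×10^5 × 998.3/915 = 2.06×10^5 km³.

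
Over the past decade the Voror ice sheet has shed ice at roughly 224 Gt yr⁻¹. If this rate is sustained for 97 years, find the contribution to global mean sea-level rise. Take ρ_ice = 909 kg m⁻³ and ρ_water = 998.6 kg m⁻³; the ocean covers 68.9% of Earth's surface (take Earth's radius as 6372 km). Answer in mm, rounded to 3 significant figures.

Total mass lost = 224 Gt/yr × 97 yr = 2.173×10^4 Gt = 2.173×10^16 kg.
ρ_w = 998.6 kg m⁻³, so water volume = 2.173×10^16 / 998.6 = 2.176×10^13 m³.
Δh = 2.176×10^13 / 3.52×10^14 = 0.0619 m = 61.9 mm.

≈ 61.9 mm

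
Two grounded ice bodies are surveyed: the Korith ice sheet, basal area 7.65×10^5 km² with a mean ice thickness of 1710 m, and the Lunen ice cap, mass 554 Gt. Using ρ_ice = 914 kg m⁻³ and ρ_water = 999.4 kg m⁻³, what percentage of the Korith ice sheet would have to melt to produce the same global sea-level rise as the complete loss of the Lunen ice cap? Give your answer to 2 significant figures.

≈ 0.046 %

Equal sea-level rise means equal mass of meltwater, i.e. equal mass of ice lost.
Ice mass of Lunen: 5.540×10^14 kg; ice mass of Korith: 1.196×10^18 kg.
Fraction required = 5.540×10^14 / 1.196×10^18 = 4.63×10^-4 → 0.046 %.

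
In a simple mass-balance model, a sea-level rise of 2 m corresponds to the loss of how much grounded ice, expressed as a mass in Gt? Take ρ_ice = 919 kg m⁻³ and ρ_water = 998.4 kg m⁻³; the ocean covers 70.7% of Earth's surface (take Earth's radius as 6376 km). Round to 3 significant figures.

Required water volume = Δh × A = 2 m × 3.61×10^14 m² = 7.224×10^14 m³.
ρ_w = 998.4 kg m⁻³, so the mass of water = 7.224×10^14 m³ × 998.4 kg m⁻³ = 7.212×10^17 kg = 7.21×10^5 Gt (and the same mass of ice, by conservation).

≈ 7.21×10^5 Gt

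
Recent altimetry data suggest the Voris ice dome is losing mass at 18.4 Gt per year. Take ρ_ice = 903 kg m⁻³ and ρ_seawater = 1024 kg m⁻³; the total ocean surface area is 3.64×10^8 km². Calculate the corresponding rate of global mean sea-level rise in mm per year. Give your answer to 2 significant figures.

≈ 0.049 mm/yr

ρ_w = 1024 kg m⁻³. Annual water volume added = 18.4 Gt / ρ_w = 1.840×10^13 kg / 1024 kg m⁻³ = 1.797×10^10 m³.
Δh per year = 1.797×10^10 / 3.64×10^14 = 4.94×10^-5 m = 0.049 mm.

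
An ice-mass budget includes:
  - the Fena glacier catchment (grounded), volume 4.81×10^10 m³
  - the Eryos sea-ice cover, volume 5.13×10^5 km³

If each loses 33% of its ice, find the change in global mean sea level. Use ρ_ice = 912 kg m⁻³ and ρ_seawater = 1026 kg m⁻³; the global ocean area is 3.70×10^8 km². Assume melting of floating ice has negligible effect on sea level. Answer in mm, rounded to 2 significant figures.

≈ 0.038 mm

Fena: 0.33 × 4.81×10^10 m³ × (912/1026) = 1.411×10^10 m³ of water.
The Eryos sea-ice cover is floating and already displaces its own weight of water, so its melt adds essentially nothing to sea level.
Total added water ≈ 1.411×10^10 m³ over 3.70×10^14 m² → Δh = 3.81×10^-5 m = 0.038 mm.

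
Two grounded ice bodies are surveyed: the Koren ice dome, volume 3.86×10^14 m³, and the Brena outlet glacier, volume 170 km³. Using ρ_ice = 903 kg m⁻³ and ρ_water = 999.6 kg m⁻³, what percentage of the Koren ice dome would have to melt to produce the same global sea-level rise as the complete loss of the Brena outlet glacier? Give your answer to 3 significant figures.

≈ 0.0440 %

Equal sea-level rise means equal mass of meltwater, i.e. equal mass of ice lost.
Ice mass of Brena: 1.535×10^14 kg; ice mass of Koren: 3.486×10^17 kg.
Fraction required = 1.535×10^14 / 3.486×10^17 = 4.40×10^-4 → 0.0440 %.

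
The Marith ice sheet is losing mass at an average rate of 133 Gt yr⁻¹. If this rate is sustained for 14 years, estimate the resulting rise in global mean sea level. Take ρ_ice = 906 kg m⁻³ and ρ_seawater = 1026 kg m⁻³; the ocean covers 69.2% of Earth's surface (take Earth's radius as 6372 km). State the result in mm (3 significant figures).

Total mass lost = 133 Gt/yr × 14 yr = 1862 Gt = 1.862×10^15 kg.
ρ_w = 1026 kg m⁻³, so water volume = 1.862×10^15 / 1026 = 1.815×10^12 m³.
Δh = 1.815×10^12 / 3.53×10^14 = 5.14×10^-3 m = 5.14 mm.

≈ 5.14 mm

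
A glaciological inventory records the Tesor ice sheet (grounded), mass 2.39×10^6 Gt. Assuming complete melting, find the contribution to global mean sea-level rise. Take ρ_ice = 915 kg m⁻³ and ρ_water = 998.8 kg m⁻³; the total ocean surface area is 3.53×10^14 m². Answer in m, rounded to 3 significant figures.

Tesor: 2.39×10^6 Gt = 2.390×10^18 kg; dividing by ρ_w = 998.8 kg m⁻³ gives 2.393×10^15 m³ of water.
Spread over 3.53×10^14 m² of ocean, Δh = 2.393×10^15 / 3.53×10^14 = 6.78 m.

≈ 6.78 m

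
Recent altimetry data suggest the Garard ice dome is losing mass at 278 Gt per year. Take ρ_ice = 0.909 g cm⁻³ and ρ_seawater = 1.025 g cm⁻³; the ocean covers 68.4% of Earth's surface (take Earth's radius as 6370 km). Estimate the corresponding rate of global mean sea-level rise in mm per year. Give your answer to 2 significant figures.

ρ_w = 1.025 g cm⁻³ = 1025 kg m⁻³. Annual water volume added = 278 Gt / ρ_w = 2.780×10^14 kg / 1025 kg m⁻³ = 2.712×10^11 m³.
Δh per year = 2.712×10^11 / 3.49×10^14 = 7.78×10^-4 m = 0.78 mm.

≈ 0.78 mm/yr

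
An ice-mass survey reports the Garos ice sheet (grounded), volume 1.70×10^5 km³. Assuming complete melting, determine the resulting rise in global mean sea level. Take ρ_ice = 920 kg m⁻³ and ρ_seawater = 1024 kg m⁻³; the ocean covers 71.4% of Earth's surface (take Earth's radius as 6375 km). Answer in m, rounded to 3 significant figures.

≈ 0.419 m

Garos: 1.70×10^5 km³ × (920/1024) = 1.527×10^5 km³ of water.
Spread over 3.65×10^14 m² of ocean, Δh = 1.527×10^14 / 3.65×10^14 = 0.419 m.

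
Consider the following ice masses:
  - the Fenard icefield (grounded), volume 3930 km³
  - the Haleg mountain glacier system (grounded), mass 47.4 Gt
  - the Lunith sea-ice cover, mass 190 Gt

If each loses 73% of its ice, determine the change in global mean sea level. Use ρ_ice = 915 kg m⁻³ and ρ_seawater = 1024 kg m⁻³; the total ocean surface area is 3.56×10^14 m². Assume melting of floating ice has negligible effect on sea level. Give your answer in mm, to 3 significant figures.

≈ 7.30 mm

Fenard: 0.73 × 3930 km³ × (915/1024) = 2564 km³ of water.
Haleg: 0.73 × 47.4 Gt = 3.460×10^13 kg; dividing by ρ_w = 1024 kg m⁻³ gives 3.379×10^10 m³ of water.
The Lunith sea-ice cover is floating and already displaces its own weight of water, so its melt adds essentially nothing to sea level.
Total added water ≈ 2.597×10^12 m³ over 3.56×10^14 m² → Δh = 7.30×10^-3 m = 7.30 mm.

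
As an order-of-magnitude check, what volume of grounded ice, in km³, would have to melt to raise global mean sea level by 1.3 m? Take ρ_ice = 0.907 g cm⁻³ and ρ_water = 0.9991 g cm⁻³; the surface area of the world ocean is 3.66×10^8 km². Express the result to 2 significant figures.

Required water volume = Δh × A = 1.3 m × 3.66×10^14 m² = 4.758×10^14 m³ = 4.758×10^5 km³.
Ice volume = water volume × ρ_w/ρ_ice = 4.758×10^5 × 999.1/907 = 5.2×10^5 km³.

≈ 5.2×10^5 km³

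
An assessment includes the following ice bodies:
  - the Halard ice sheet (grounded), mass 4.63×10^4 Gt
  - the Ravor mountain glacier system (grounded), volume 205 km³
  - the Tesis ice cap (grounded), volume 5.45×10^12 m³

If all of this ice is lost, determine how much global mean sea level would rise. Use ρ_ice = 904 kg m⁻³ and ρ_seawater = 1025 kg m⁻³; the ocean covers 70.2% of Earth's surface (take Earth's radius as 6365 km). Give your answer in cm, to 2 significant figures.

Halard: 4.63×10^4 Gt = 4.630×10^16 kg; dividing by ρ_w = 1025 kg m⁻³ gives 4.517×10^13 m³ of water.
Ravor: 205 km³ × (904/1025) = 180.8 km³ of water.
Tesis: 5.45×10^12 m³ × (904/1025) = 4.807×10^12 m³ of water.
Total added water ≈ 5.016×10^13 m³ over 3.57×10^14 m² → Δh = 0.140 m = 14 cm.

≈ 14 cm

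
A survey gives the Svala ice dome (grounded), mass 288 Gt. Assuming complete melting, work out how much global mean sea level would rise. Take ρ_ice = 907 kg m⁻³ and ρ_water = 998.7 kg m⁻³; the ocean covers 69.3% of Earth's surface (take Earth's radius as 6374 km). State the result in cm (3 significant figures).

Svala: 288 Gt = 2.880×10^14 kg; dividing by ρ_w = 998.7 kg m⁻³ gives 2.884×10^11 m³ of water.
Spread over 3.54×10^14 m² of ocean, Δh = 2.884×10^11 / 3.54×10^14 = 8.15×10^-4 m = 0.0815 cm.

≈ 0.0815 cm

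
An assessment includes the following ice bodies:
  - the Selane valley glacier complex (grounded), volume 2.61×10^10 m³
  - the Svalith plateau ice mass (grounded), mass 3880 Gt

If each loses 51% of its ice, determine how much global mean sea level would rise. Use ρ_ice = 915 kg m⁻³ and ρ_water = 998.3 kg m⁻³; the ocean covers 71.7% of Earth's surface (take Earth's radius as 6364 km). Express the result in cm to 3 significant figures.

Selane: 0.51 × 2.61×10^10 m³ × (915/998.3) = 1.220×10^10 m³ of water.
Svalith: 0.51 × 3880 Gt = 1.979×10^15 kg; dividing by ρ_w = 998.3 kg m⁻³ gives 1.982×10^12 m³ of water.
Total added water ≈ 1.994×10^12 m³ over 3.65×10^14 m² → Δh = 5.47×10^-3 m = 0.547 cm.

≈ 0.547 cm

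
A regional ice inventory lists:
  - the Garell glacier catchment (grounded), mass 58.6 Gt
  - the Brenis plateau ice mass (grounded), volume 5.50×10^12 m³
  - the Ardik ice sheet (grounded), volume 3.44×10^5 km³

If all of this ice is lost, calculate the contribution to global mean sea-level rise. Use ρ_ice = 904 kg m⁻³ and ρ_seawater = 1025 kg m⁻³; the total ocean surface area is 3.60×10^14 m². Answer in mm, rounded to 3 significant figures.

≈ 856 mm

Garell: 58.6 Gt = 5.860×10^13 kg; dividing by ρ_w = 1025 kg m⁻³ gives 5.717×10^10 m³ of water.
Brenis: 5.50×10^12 m³ × (904/1025) = 4.851×10^12 m³ of water.
Ardik: 3.44×10^5 km³ × (904/1025) = 3.034×10^5 km³ of water.
Total added water ≈ 3.083×10^14 m³ over 3.60×10^14 m² → Δh = 0.856 m = 856 mm.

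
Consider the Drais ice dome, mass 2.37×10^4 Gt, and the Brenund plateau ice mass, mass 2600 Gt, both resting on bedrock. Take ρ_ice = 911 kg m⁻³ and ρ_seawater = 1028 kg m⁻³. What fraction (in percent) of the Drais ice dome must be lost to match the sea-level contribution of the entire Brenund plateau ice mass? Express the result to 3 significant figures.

≈ 11.0 %

Equal sea-level rise means equal mass of meltwater, i.e. equal mass of ice lost.
Ice mass of Brenund: 2.600×10^15 kg; ice mass of Drais: 2.370×10^16 kg.
Fraction required = 2.600×10^15 / 2.370×10^16 = 0.110 → 11.0 %.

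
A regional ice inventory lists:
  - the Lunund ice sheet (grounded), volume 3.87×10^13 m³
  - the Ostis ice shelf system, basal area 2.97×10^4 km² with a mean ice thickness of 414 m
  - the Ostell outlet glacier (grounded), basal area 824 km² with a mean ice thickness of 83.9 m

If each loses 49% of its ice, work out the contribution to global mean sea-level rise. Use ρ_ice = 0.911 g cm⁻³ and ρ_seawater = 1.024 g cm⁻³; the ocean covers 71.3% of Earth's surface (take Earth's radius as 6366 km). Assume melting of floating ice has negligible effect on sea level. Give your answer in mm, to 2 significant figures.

Lunund: 0.49 × 3.87×10^13 m³ × (911/1024) = 1.687×10^13 m³ of water.
The Ostis ice shelf system is floating and already displaces its own weight of water, so its melt adds essentially nothing to sea level.
Ostell: ice volume = 824 km² × 83.9 m = 69.13 km³; 0.49 × 69.13 × (911/1024) = 30.14 km³ of water.
Total added water ≈ 1.690×10^13 m³ over 3.63×10^14 m² → Δh = 0.0465 m = 47 mm.

≈ 47 mm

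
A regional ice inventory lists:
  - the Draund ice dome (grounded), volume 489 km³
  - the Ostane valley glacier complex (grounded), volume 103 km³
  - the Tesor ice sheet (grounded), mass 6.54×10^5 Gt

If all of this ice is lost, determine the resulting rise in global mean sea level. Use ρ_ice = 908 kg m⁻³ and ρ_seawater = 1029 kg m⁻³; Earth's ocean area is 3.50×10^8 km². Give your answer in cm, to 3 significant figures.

≈ 182 cm

Draund: 489 km³ × (908/1029) = 431.5 km³ of water.
Ostane: 103 km³ × (908/1029) = 90.89 km³ of water.
Tesor: 6.54×10^5 Gt = 6.540×10^17 kg; dividing by ρ_w = 1029 kg m⁻³ gives 6.356×10^14 m³ of water.
Total added water ≈ 6.361×10^14 m³ over 3.50×10^14 m² → Δh = 1.82 m = 182 cm.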